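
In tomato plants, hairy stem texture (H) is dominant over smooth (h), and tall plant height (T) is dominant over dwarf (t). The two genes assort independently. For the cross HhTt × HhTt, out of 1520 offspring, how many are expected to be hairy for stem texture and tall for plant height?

Dihybrid cross HhTt × HhTt — consider each gene separately:
stem texture: Hh × Hh → 1 HH, 2 Hh, 1 hh → 3 H_ : 1 hh (out of 4)
plant height: Tt × Tt → 1 TT, 2 Tt, 1 tt → 3 T_ : 1 tt (out of 4)
Looking for: hairy (H_) and tall (T_)
P(hairy) = 3/4, P(tall) = 3/4
P(both) = 3/4 × 3/4 = 9/16
Expected count = 9/16 × 1520 = 855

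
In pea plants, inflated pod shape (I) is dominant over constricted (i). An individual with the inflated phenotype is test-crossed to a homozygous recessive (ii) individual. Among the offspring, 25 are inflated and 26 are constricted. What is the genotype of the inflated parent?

Test cross: ? × ii
Offspring: 25 inflated, 26 constricted — approximately 1:1.
A 1:1 ratio in a test cross indicates the unknown parent is heterozygous (Ii).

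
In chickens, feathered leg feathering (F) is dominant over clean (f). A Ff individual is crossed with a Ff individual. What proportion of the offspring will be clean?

Punnett square for Ff × Ff:
Offspring genotypes: 1 FF, 2 Ff, 1 ff
feathered: 3, clean: 1
clean: 1 out of 4
Probability: 1/4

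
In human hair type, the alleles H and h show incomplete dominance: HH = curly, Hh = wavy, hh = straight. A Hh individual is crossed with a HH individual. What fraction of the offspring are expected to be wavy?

Punnett square for Hh × HH:
Offspring genotypes: 2 HH, 2 Hh
Phenotype counts: 2 curly, 2 wavy
wavy: 2 out of 4
Probability: 2/4 = 1/2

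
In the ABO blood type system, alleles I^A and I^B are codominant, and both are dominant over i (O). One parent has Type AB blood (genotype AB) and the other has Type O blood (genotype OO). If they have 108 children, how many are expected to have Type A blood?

Cross: AB × OO
Possible offspring genotypes: 2 AO, 2 BO
Blood type counts: 2 Type A, 2 Type B
Probability of Type A: 2/4 = 1/2
Expected count = 1/2 × 108 = 54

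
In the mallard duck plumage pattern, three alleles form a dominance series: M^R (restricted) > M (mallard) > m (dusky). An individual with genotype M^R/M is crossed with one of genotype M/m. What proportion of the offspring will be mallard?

Cross: M^R/M × M/m
Allele dominance: M^R > M > m
Offspring genotypes: 1 M^R/M, 1 M^R/m, 1 M/M, 1 M/m
Phenotype counts: 2 restricted, 2 mallard
mallard: 2 out of 4
Probability: 2/4 = 1/2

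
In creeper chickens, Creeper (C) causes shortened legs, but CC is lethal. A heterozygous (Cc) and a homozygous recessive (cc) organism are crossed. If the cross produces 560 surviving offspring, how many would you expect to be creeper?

Cross: Cc × cc
Punnett square offspring (before lethality): 2 Cc, 2 cc
No CC offspring are produced in this cross.
creeper: 2 out of 4 → fraction 1/2
Expected count = 1/2 × 560 = 280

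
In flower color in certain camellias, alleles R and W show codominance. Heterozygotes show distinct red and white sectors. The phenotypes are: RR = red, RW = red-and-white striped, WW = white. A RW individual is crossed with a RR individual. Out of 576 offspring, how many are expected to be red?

Punnett square for RW × RR:
Offspring genotypes: 2 RR, 2 RW
Phenotype counts: 2 red, 2 red-and-white striped
red: 2 out of 4 → fraction 1/2
Expected count = 1/2 × 576 = 288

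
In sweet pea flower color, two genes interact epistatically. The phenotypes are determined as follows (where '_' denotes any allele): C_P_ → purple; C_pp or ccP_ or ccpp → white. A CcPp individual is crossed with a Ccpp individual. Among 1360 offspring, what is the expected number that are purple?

Cross: CcPp × Ccpp — consider each gene separately:
C gene: Cc × Cc → 1 CC, 2 Cc, 1 cc → 3 C_ : 1 cc (out of 4)
P gene: Pp × pp → 2 Pp, 2 pp → 2 P_ : 2 pp (out of 4)
Genotype classes (out of 4 × 4 = 16): C_P_ = 3×2 = 6; C_pp = 3×2 = 6; ccP_ = 1×2 = 2; ccpp = 1×2 = 2
Apply the phenotype rules: C_P_ (6) → purple; C_pp (6) + ccP_ (2) + ccpp (2) → white
Phenotype counts (out of 16): 6 purple, 10 white
purple: 6 out of 16 → fraction 3/8
Expected count = 3/8 × 1360 = 510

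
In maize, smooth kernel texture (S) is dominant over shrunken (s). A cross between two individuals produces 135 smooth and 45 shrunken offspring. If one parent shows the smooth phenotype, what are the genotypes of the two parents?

Observed offspring: 135 smooth, 45 shrunken
The observed ratio simplifies to 3:1. Shrunken (ss) offspring appear, so each parent must contribute one s allele. The parent stated to show smooth carries S, so it is Ss. The other parent is then either Ss or ss: Ss × ss would give a 1:1 split, whereas Ss × Ss gives 3:1 — matching the data. So both parents are heterozygous (Ss × Ss).
Parent genotypes: Ss × Ss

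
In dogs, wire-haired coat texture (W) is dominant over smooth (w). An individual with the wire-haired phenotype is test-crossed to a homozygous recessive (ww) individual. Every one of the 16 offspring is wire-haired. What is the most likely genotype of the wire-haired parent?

Test cross: ? × ww
All offspring are wire-haired.
If the unknown parent were heterozygous (Ww), about half of 16 offspring would be smooth; none are. The unknown parent is most likely homozygous dominant (WW).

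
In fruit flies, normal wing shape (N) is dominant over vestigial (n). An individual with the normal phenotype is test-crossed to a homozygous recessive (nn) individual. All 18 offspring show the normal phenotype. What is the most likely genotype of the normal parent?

Test cross: ? × nn
All offspring are normal.
If the unknown parent were heterozygous (Nn), about half of 18 offspring would be vestigial; none are. The unknown parent is most likely homozygous dominant (NN).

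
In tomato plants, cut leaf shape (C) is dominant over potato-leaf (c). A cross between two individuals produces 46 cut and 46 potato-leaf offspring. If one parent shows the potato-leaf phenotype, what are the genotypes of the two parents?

Observed offspring: 46 cut, 46 potato-leaf
The observed ratio simplifies to 1:1. One parent shows potato-leaf, so its genotype must be cc. A 1:1 offspring split requires the other parent to be heterozygous (Cc).
Parent genotypes: cc × Cc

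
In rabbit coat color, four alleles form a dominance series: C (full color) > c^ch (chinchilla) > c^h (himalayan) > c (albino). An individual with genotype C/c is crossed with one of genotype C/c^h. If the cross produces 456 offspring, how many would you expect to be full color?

Cross: C/c × C/c^h
Allele dominance: C > c^ch > c^h > c
Offspring genotypes: 1 C/C, 1 C/c^h, 1 C/c, 1 c^h/c
Phenotype counts: 3 full color, 1 himalayan
full color: 3 out of 4 → fraction 3/4
Expected count = 3/4 × 456 = 342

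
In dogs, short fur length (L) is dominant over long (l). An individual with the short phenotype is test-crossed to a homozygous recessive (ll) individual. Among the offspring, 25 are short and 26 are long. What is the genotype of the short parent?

Test cross: ? × ll
Offspring: 25 short, 26 long — approximately 1:1.
A 1:1 ratio in a test cross indicates the unknown parent is heterozygous (Ll).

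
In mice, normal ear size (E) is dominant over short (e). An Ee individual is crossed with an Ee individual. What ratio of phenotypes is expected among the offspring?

Punnett square for Ee × Ee:
Offspring genotypes: 1 EE, 2 Ee, 1 ee
normal: 3, short: 1
Ratio: 3:1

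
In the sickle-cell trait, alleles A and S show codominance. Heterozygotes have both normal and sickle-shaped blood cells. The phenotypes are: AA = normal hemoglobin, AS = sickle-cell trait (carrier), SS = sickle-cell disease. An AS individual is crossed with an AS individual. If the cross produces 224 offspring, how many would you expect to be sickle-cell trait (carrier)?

Punnett square for AS × AS:
Offspring genotypes: 1 AA, 2 AS, 1 SS
Phenotype counts: 1 normal hemoglobin, 2 sickle-cell trait (carrier), 1 sickle-cell disease
sickle-cell trait (carrier): 2 out of 4 → fraction 1/2
Expected count = 1/2 × 224 = 112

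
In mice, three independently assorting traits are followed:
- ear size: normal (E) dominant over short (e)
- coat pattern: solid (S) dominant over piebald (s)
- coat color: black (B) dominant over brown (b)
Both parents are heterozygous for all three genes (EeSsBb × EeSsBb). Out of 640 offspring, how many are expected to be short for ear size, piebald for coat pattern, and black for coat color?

Trihybrid cross: EeSsBb × EeSsBb
Each trait segregates independently with a 3:1 phenotypic ratio, so each gene contributes 3/4 (dominant) or 1/4 (recessive).
Target: short (ear size), piebald (coat pattern), black (coat color)
Probability = product of independent per-trait probabilities
= 1/4 × 1/4 × 3/4 = 3/64
Expected count = 3/64 × 640 = 30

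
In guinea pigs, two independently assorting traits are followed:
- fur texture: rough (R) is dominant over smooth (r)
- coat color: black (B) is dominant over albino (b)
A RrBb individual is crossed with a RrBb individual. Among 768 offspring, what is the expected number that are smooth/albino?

Dihybrid cross RrBb × RrBb — consider each gene separately:
fur texture: Rr × Rr → 1 RR, 2 Rr, 1 rr → 3 R_ : 1 rr (out of 4)
coat color: Bb × Bb → 1 BB, 2 Bb, 1 bb → 3 B_ : 1 bb (out of 4)
Combine (counts out of 4 × 4 = 16): rough/black (R_B_) = 3×3 = 9; rough/albino (R_bb) = 3×1 = 3; smooth/black (rrB_) = 1×3 = 3; smooth/albino (rrbb) = 1×1 = 1
Phenotype counts (out of 16): 9 rough/black, 3 rough/albino, 3 smooth/black, 1 smooth/albino
smooth/albino: 1 out of 16 → fraction 1/16
Expected count = 1/16 × 768 = 48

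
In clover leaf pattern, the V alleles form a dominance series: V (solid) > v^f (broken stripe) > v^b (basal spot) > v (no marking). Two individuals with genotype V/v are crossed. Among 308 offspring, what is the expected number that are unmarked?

Cross: V/v × V/v
Allele dominance: V > v^f > v^b > v
Offspring genotypes: 1 V/V, 2 V/v, 1 v/v
Phenotype counts: 3 solid, 1 unmarked
unmarked: 1 out of 4 → fraction 1/4
Expected count = 1/4 × 308 = 77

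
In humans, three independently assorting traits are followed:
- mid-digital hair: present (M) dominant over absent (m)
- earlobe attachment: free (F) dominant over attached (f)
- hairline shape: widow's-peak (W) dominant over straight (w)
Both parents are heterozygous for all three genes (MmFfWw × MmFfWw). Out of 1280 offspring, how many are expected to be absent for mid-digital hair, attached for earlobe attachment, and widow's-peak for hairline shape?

Trihybrid cross: MmFfWw × MmFfWw
Each trait segregates independently with a 3:1 phenotypic ratio, so each gene contributes 3/4 (dominant) or 1/4 (recessive).
Target: absent (mid-digital hair), attached (earlobe attachment), widow's-peak (hairline shape)
Probability = product of independent per-trait probabilities
= 1/4 × 1/4 × 3/4 = 3/64
Expected count = 3/64 × 1280 = 60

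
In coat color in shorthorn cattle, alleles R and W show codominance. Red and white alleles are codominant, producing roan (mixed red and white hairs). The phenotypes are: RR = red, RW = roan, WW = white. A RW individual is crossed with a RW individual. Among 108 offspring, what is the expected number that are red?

Punnett square for RW × RW:
Offspring genotypes: 1 RR, 2 RW, 1 WW
Phenotype counts: 1 red, 2 roan, 1 white
red: 1 out of 4 → fraction 1/4
Expected count = 1/4 × 108 = 27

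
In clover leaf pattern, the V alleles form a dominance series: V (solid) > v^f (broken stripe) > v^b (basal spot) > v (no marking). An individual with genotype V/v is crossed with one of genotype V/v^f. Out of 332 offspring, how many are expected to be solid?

Cross: V/v × V/v^f
Allele dominance: V > v^f > v^b > v
Offspring genotypes: 1 V/V, 1 V/v^f, 1 V/v, 1 v^f/v
Phenotype counts: 3 solid, 1 broken stripe
solid: 3 out of 4 → fraction 3/4
Expected count = 3/4 × 332 = 249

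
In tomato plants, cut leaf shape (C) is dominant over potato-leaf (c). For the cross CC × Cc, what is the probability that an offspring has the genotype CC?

Punnett square for CC × Cc:
Offspring genotypes: 2 CC, 2 Cc
Total offspring: 4
Count with target: 2
Probability: 2/4 = 1/2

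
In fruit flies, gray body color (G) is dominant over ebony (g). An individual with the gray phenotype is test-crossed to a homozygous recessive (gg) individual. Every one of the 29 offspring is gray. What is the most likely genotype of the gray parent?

Test cross: ? × gg
All offspring are gray.
If the unknown parent were heterozygous (Gg), about half of 29 offspring would be ebony; none are. The unknown parent is most likely homozygous dominant (GG).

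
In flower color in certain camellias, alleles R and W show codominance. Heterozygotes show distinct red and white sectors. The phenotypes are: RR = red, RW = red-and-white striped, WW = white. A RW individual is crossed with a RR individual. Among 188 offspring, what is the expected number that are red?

Punnett square for RW × RR:
Offspring genotypes: 2 RR, 2 RW
Phenotype counts: 2 red, 2 red-and-white striped
red: 2 out of 4 → fraction 1/2
Expected count = 1/2 × 188 = 94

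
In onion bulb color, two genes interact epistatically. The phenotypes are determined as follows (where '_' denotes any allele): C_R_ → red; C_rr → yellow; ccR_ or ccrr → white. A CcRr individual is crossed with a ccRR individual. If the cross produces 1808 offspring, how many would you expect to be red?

Cross: CcRr × ccRR — consider each gene separately:
C gene: Cc × cc → 2 Cc, 2 cc → 2 C_ : 2 cc (out of 4)
R gene: Rr × RR → 2 RR, 2 Rr → 4 R_ (out of 4)
Genotype classes (out of 4 × 4 = 16): C_R_ = 2×4 = 8; ccR_ = 2×4 = 8
Apply the phenotype rules: C_R_ (8) → red; ccR_ (8) → white
Phenotype counts (out of 16): 8 red, 8 white
red: 8 out of 16 → fraction 1/2
Expected count = 1/2 × 1808 = 904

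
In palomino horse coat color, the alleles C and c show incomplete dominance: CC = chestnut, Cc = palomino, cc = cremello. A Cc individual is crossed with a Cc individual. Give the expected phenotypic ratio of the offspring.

Punnett square for Cc × Cc:
Offspring genotypes: 1 CC, 2 Cc, 1 cc
Phenotype counts: 1 chestnut, 2 palomino, 1 cremello
Ratio: 1 chestnut : 2 palomino : 1 cremello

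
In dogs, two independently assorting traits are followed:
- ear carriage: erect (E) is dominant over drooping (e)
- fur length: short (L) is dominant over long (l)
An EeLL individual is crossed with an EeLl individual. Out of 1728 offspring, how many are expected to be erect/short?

Dihybrid cross EeLL × EeLl — consider each gene separately:
ear carriage: Ee × Ee → 1 EE, 2 Ee, 1 ee → 3 E_ : 1 ee (out of 4)
fur length: LL × Ll → 2 LL, 2 Ll → 4 L_ (out of 4)
Combine (counts out of 4 × 4 = 16): erect/short (E_L_) = 3×4 = 12; drooping/short (eeL_) = 1×4 = 4
Phenotype counts (out of 16): 12 erect/short, 4 drooping/short
erect/short: 12 out of 16 → fraction 3/4
Expected count = 3/4 × 1728 = 1296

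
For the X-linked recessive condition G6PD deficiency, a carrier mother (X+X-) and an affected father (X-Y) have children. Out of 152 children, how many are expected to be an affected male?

Cross: X+X- × X-Y
Offspring: 1 X+X-, 1 X+Y, 1 X-X-, 1 X-Y
Probability of an affected male: 1/4
Expected count = 1/4 × 152 = 38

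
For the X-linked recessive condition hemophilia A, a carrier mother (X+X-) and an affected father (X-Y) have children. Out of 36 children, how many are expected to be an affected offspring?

Cross: X+X- × X-Y
Offspring: 1 X+X-, 1 X+Y, 1 X-X-, 1 X-Y
Probability of an affected offspring: 2/4 = 1/2
Expected count = 1/2 × 36 = 18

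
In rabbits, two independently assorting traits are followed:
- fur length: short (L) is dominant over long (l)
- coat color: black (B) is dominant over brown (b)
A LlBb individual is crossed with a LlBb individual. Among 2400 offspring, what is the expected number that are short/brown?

Dihybrid cross LlBb × LlBb — consider each gene separately:
fur length: Ll × Ll → 1 LL, 2 Ll, 1 ll → 3 L_ : 1 ll (out of 4)
coat color: Bb × Bb → 1 BB, 2 Bb, 1 bb → 3 B_ : 1 bb (out of 4)
Combine (counts out of 4 × 4 = 16): short/black (L_B_) = 3×3 = 9; short/brown (L_bb) = 3×1 = 3; long/black (llB_) = 1×3 = 3; long/brown (llbb) = 1×1 = 1
Phenotype counts (out of 16): 9 short/black, 3 short/brown, 3 long/black, 1 long/brown
short/brown: 3 out of 16 → fraction 3/16
Expected count = 3/16 × 2400 = 450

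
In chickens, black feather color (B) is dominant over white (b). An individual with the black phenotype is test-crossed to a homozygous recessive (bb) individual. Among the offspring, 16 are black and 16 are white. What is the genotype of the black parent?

Test cross: ? × bb
Offspring: 16 black, 16 white — approximately 1:1.
A 1:1 ratio in a test cross indicates the unknown parent is heterozygous (Bb).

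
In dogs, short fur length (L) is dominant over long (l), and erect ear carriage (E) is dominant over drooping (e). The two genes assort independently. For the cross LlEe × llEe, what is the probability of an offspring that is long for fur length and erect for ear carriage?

Dihybrid cross LlEe × llEe — consider each gene separately:
fur length: Ll × ll → 2 Ll, 2 ll → 2 L_ : 2 ll (out of 4)
ear carriage: Ee × Ee → 1 EE, 2 Ee, 1 ee → 3 E_ : 1 ee (out of 4)
Looking for: long (ll) and erect (E_)
P(long) = 2/4, P(erect) = 3/4
P(both) = 2/4 × 3/4 = 6/16 = 3/8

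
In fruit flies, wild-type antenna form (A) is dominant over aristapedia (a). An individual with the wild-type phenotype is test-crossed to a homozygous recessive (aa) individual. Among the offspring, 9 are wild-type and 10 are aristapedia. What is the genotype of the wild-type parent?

Test cross: ? × aa
Offspring: 9 wild-type, 10 aristapedia — approximately 1:1.
A 1:1 ratio in a test cross indicates the unknown parent is heterozygous (Aa).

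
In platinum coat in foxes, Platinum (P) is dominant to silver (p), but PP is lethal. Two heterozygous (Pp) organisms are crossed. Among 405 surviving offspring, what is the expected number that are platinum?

Cross: Pp × Pp
Punnett square offspring (before lethality): 1 PP, 2 Pp, 1 pp
The PP genotype is lethal (embryos die); surviving offspring: 2 Pp, 1 pp
platinum: 2 out of 3 → fraction 2/3
Expected count = 2/3 × 405 = 270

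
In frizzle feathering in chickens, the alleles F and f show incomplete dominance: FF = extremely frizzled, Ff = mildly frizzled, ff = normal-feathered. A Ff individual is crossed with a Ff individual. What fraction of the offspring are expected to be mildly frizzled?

Punnett square for Ff × Ff:
Offspring genotypes: 1 FF, 2 Ff, 1 ff
Phenotype counts: 1 extremely frizzled, 2 mildly frizzled, 1 normal-feathered
mildly frizzled: 2 out of 4
Probability: 2/4 = 1/2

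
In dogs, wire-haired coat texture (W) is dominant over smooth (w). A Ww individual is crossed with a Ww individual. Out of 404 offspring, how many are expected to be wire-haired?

Punnett square for Ww × Ww:
Offspring genotypes: 1 WW, 2 Ww, 1 ww
wire-haired: 3, smooth: 1
wire-haired: 3 out of 4 → fraction 3/4
Expected count = 3/4 × 404 = 303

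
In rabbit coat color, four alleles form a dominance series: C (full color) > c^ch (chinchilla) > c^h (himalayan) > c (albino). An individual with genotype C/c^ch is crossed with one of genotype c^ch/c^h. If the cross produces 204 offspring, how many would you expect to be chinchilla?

Cross: C/c^ch × c^ch/c^h
Allele dominance: C > c^ch > c^h > c
Offspring genotypes: 1 C/c^ch, 1 C/c^h, 1 c^ch/c^ch, 1 c^ch/c^h
Phenotype counts: 2 full color, 2 chinchilla
chinchilla: 2 out of 4 → fraction 1/2
Expected count = 1/2 × 204 = 102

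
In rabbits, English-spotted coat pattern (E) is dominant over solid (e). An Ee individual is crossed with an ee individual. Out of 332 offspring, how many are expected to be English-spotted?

Punnett square for Ee × ee:
Offspring genotypes: 2 Ee, 2 ee
English-spotted: 2, solid: 2
English-spotted: 2 out of 4 → fraction 1/2
Expected count = 1/2 × 332 = 166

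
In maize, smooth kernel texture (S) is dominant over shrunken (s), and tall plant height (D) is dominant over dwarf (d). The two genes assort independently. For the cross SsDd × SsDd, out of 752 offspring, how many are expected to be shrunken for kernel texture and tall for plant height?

Dihybrid cross SsDd × SsDd — consider each gene separately:
kernel texture: Ss × Ss → 1 SS, 2 Ss, 1 ss → 3 S_ : 1 ss (out of 4)
plant height: Dd × Dd → 1 DD, 2 Dd, 1 dd → 3 D_ : 1 dd (out of 4)
Looking for: shrunken (ss) and tall (D_)
P(shrunken) = 1/4, P(tall) = 3/4
P(both) = 1/4 × 3/4 = 3/16
Expected count = 3/16 × 752 = 141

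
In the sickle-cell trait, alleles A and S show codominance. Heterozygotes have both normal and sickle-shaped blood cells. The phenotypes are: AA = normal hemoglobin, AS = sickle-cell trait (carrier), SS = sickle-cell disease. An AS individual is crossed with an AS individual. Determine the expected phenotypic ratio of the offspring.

Punnett square for AS × AS:
Offspring genotypes: 1 AA, 2 AS, 1 SS
Phenotype counts: 1 normal hemoglobin, 2 sickle-cell trait (carrier), 1 sickle-cell disease
Ratio: 1 normal hemoglobin : 2 sickle-cell trait (carrier) : 1 sickle-cell disease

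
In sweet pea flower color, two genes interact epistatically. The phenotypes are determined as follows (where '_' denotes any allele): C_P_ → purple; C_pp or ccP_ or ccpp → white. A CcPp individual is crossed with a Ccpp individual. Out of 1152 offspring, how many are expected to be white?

Cross: CcPp × Ccpp — consider each gene separately:
C gene: Cc × Cc → 1 CC, 2 Cc, 1 cc → 3 C_ : 1 cc (out of 4)
P gene: Pp × pp → 2 Pp, 2 pp → 2 P_ : 2 pp (out of 4)
Genotype classes (out of 4 × 4 = 16): C_P_ = 3×2 = 6; C_pp = 3×2 = 6; ccP_ = 1×2 = 2; ccpp = 1×2 = 2
Apply the phenotype rules: C_P_ (6) → purple; C_pp (6) + ccP_ (2) + ccpp (2) → white
Phenotype counts (out of 16): 6 purple, 10 white
white: 10 out of 16 → fraction 5/8
Expected count = 5/8 × 1152 = 720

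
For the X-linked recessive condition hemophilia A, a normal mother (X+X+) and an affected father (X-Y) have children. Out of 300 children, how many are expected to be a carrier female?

Cross: X+X+ × X-Y
Offspring: 2 X+X-, 2 X+Y
Probability of a carrier female: 2/4 = 1/2
Expected count = 1/2 × 300 = 150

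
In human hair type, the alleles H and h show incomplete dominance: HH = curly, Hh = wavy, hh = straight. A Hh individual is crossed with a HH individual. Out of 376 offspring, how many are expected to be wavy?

Punnett square for Hh × HH:
Offspring genotypes: 2 HH, 2 Hh
Phenotype counts: 2 curly, 2 wavy
wavy: 2 out of 4 → fraction 1/2
Expected count = 1/2 × 376 = 188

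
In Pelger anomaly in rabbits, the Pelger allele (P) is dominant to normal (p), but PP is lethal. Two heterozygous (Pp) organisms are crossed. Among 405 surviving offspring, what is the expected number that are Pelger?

Cross: Pp × Pp
Punnett square offspring (before lethality): 1 PP, 2 Pp, 1 pp
The PP genotype is lethal (embryos die); surviving offspring: 2 Pp, 1 pp
Pelger: 2 out of 3 → fraction 2/3
Expected count = 2/3 × 405 = 270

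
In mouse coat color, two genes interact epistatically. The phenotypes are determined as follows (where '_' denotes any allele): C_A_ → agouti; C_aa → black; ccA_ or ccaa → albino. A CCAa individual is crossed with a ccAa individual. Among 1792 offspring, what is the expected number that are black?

Cross: CCAa × ccAa — consider each gene separately:
C gene: CC × cc → 4 Cc → 4 C_ (out of 4)
A gene: Aa × Aa → 1 AA, 2 Aa, 1 aa → 3 A_ : 1 aa (out of 4)
Genotype classes (out of 4 × 4 = 16): C_A_ = 4×3 = 12; C_aa = 4×1 = 4
Apply the phenotype rules: C_A_ (12) → agouti; C_aa (4) → black
Phenotype counts (out of 16): 12 agouti, 4 black
black: 4 out of 16 → fraction 1/4
Expected count = 1/4 × 1792 = 448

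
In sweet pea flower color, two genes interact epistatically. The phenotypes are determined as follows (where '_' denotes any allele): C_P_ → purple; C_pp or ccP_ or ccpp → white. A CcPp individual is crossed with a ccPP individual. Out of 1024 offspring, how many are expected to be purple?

Cross: CcPp × ccPP — consider each gene separately:
C gene: Cc × cc → 2 Cc, 2 cc → 2 C_ : 2 cc (out of 4)
P gene: Pp × PP → 2 PP, 2 Pp → 4 P_ (out of 4)
Genotype classes (out of 4 × 4 = 16): C_P_ = 2×4 = 8; ccP_ = 2×4 = 8
Apply the phenotype rules: C_P_ (8) → purple; ccP_ (8) → white
Phenotype counts (out of 16): 8 purple, 8 white
purple: 8 out of 16 → fraction 1/2
Expected count = 1/2 × 1024 = 512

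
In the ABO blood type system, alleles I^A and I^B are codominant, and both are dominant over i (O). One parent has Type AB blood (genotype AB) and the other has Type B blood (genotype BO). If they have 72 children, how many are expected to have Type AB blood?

Cross: AB × BO
Possible offspring genotypes: 1 AB, 1 AO, 1 BB, 1 BO
Blood type counts: 1 Type AB, 1 Type A, 2 Type B
Probability of Type AB: 1/4
Expected count = 1/4 × 72 = 18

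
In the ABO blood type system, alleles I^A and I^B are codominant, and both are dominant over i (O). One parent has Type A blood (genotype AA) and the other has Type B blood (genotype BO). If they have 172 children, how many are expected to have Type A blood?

Cross: AA × BO
Possible offspring genotypes: 2 AB, 2 AO
Blood type counts: 2 Type AB, 2 Type A
Probability of Type A: 2/4 = 1/2
Expected count = 1/2 × 172 = 86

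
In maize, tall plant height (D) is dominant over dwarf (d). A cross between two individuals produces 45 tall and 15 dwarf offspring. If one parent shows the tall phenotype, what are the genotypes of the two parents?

Observed offspring: 45 tall, 15 dwarf
The observed ratio simplifies to 3:1. Dwarf (dd) offspring appear, so each parent must contribute one d allele. The parent stated to show tall carries D, so it is Dd. The other parent is then either Dd or dd: Dd × dd would give a 1:1 split, whereas Dd × Dd gives 3:1 — matching the data. So both parents are heterozygous (Dd × Dd).
Parent genotypes: Dd × Dd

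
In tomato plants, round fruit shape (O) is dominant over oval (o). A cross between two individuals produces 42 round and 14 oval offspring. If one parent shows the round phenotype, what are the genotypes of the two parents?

Observed offspring: 42 round, 14 oval
The observed ratio simplifies to 3:1. Oval (oo) offspring appear, so each parent must contribute one o allele. The parent stated to show round carries O, so it is Oo. The other parent is then either Oo or oo: Oo × oo would give a 1:1 split, whereas Oo × Oo gives 3:1 — matching the data. So both parents are heterozygous (Oo × Oo).
Parent genotypes: Oo × Oo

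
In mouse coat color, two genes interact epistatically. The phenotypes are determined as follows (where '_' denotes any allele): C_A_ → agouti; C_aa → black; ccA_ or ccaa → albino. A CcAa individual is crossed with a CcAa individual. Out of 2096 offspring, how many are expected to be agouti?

Cross: CcAa × CcAa — consider each gene separately:
C gene: Cc × Cc → 1 CC, 2 Cc, 1 cc → 3 C_ : 1 cc (out of 4)
A gene: Aa × Aa → 1 AA, 2 Aa, 1 aa → 3 A_ : 1 aa (out of 4)
Genotype classes (out of 4 × 4 = 16): C_A_ = 3×3 = 9; C_aa = 3×1 = 3; ccA_ = 1×3 = 3; ccaa = 1×1 = 1
Apply the phenotype rules: C_A_ (9) → agouti; C_aa (3) → black; ccA_ (3) + ccaa (1) → albino
Phenotype counts (out of 16): 9 agouti, 3 black, 4 albino
agouti: 9 out of 16 → fraction 9/16
Expected count = 9/16 × 2096 = 1179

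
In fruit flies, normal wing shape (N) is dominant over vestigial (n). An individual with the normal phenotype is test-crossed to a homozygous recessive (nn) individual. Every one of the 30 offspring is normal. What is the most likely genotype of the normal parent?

Test cross: ? × nn
All offspring are normal.
If the unknown parent were heterozygous (Nn), about half of 30 offspring would be vestigial; none are. The unknown parent is most likely homozygous dominant (NN).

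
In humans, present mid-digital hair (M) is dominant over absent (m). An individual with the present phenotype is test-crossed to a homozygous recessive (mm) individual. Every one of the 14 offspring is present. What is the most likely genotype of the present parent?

Test cross: ? × mm
All offspring are present.
If the unknown parent were heterozygous (Mm), about half of 14 offspring would be absent; none are. The unknown parent is most likely homozygous dominant (MM).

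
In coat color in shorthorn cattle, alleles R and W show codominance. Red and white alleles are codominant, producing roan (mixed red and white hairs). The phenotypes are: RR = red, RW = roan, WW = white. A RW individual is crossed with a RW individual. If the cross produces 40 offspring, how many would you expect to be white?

Punnett square for RW × RW:
Offspring genotypes: 1 RR, 2 RW, 1 WW
Phenotype counts: 1 red, 2 roan, 1 white
white: 1 out of 4 → fraction 1/4
Expected count = 1/4 × 40 = 10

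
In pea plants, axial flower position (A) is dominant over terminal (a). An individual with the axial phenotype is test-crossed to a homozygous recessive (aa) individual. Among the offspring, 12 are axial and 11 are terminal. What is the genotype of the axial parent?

Test cross: ? × aa
Offspring: 12 axial, 11 terminal — approximately 1:1.
A 1:1 ratio in a test cross indicates the unknown parent is heterozygous (Aa).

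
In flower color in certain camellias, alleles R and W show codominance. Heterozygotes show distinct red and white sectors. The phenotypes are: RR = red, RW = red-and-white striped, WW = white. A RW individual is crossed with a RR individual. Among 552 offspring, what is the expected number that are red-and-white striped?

Punnett square for RW × RR:
Offspring genotypes: 2 RR, 2 RW
Phenotype counts: 2 red, 2 red-and-white striped
red-and-white striped: 2 out of 4 → fraction 1/2
Expected count = 1/2 × 552 = 276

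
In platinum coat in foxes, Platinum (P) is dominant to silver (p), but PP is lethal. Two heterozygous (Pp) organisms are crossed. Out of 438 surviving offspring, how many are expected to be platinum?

Cross: Pp × Pp
Punnett square offspring (before lethality): 1 PP, 2 Pp, 1 pp
The PP genotype is lethal (embryos die); surviving offspring: 2 Pp, 1 pp
platinum: 2 out of 3 → fraction 2/3
Expected count = 2/3 × 438 = 292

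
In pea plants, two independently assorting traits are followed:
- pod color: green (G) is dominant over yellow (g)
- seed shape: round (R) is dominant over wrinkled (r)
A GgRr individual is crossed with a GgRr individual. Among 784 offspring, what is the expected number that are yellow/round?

Dihybrid cross GgRr × GgRr — consider each gene separately:
pod color: Gg × Gg → 1 GG, 2 Gg, 1 gg → 3 G_ : 1 gg (out of 4)
seed shape: Rr × Rr → 1 RR, 2 Rr, 1 rr → 3 R_ : 1 rr (out of 4)
Combine (counts out of 4 × 4 = 16): green/round (G_R_) = 3×3 = 9; green/wrinkled (G_rr) = 3×1 = 3; yellow/round (ggR_) = 1×3 = 3; yellow/wrinkled (ggrr) = 1×1 = 1
Phenotype counts (out of 16): 9 green/round, 3 green/wrinkled, 3 yellow/round, 1 yellow/wrinkled
yellow/round: 3 out of 16 → fraction 3/16
Expected count = 3/16 × 784 = 147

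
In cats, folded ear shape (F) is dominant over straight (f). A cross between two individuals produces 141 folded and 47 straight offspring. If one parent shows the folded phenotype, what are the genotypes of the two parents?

Observed offspring: 141 folded, 47 straight
The observed ratio simplifies to 3:1. Straight (ff) offspring appear, so each parent must contribute one f allele. The parent stated to show folded carries F, so it is Ff. The other parent is then either Ff or ff: Ff × ff would give a 1:1 split, whereas Ff × Ff gives 3:1 — matching the data. So both parents are heterozygous (Ff × Ff).
Parent genotypes: Ff × Ff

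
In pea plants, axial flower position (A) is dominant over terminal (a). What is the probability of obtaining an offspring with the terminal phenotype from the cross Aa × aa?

Punnett square for Aa × aa:
Offspring genotypes: 2 Aa, 2 aa
Total offspring: 4
Count with target: 2
Probability: 2/4 = 1/2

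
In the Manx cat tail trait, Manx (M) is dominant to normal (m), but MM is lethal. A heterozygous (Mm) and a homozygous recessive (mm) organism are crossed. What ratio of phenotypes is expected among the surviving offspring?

Cross: Mm × mm
Punnett square offspring (before lethality): 2 Mm, 2 mm
No MM offspring are produced in this cross.
Ratio: 1 Manx (tailless) : 1 normal-tailed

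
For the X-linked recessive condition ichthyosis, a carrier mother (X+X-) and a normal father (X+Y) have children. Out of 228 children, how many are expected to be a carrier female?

Cross: X+X- × X+Y
Offspring: 1 X+X+, 1 X+Y, 1 X+X-, 1 X-Y
Probability of a carrier female: 1/4
Expected count = 1/4 × 228 = 57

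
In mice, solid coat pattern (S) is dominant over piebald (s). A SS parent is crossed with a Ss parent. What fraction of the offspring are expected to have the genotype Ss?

Punnett square for SS × Ss:
Offspring genotypes: 2 SS, 2 Ss
Total offspring: 4
Count with target: 2
Probability: 2/4 = 1/2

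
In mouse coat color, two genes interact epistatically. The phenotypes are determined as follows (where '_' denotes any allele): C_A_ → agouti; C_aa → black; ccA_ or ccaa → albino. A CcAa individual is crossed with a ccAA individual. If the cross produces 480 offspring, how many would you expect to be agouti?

Cross: CcAa × ccAA — consider each gene separately:
C gene: Cc × cc → 2 Cc, 2 cc → 2 C_ : 2 cc (out of 4)
A gene: Aa × AA → 2 AA, 2 Aa → 4 A_ (out of 4)
Genotype classes (out of 4 × 4 = 16): C_A_ = 2×4 = 8; ccA_ = 2×4 = 8
Apply the phenotype rules: C_A_ (8) → agouti; ccA_ (8) → albino
Phenotype counts (out of 16): 8 agouti, 8 albino
agouti: 8 out of 16 → fraction 1/2
Expected count = 1/2 × 480 = 240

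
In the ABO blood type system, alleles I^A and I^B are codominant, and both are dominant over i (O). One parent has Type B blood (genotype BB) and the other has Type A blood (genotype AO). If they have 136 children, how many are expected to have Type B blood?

Cross: BB × AO
Possible offspring genotypes: 2 AB, 2 BO
Blood type counts: 2 Type AB, 2 Type B
Probability of Type B: 2/4 = 1/2
Expected count = 1/2 × 136 = 68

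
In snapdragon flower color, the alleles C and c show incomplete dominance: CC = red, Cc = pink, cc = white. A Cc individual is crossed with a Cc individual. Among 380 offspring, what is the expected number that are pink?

Punnett square for Cc × Cc:
Offspring genotypes: 1 CC, 2 Cc, 1 cc
Phenotype counts: 1 red, 2 pink, 1 white
pink: 2 out of 4 → fraction 1/2
Expected count = 1/2 × 380 = 190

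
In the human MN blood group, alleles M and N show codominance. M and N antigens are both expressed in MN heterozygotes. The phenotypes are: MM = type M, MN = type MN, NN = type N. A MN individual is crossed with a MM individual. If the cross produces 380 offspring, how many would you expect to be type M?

Punnett square for MN × MM:
Offspring genotypes: 2 MM, 2 MN
Phenotype counts: 2 type M, 2 type MN
type M: 2 out of 4 → fraction 1/2
Expected count = 1/2 × 380 = 190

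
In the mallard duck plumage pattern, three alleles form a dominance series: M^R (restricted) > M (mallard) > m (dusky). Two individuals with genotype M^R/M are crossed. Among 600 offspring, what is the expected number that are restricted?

Cross: M^R/M × M^R/M
Allele dominance: M^R > M > m
Offspring genotypes: 1 M^R/M^R, 2 M^R/M, 1 M/M
Phenotype counts: 3 restricted, 1 mallard
restricted: 3 out of 4 → fraction 3/4
Expected count = 3/4 × 600 = 450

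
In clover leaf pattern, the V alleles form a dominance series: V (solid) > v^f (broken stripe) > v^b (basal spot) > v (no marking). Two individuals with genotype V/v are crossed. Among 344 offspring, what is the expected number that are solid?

Cross: V/v × V/v
Allele dominance: V > v^f > v^b > v
Offspring genotypes: 1 V/V, 2 V/v, 1 v/v
Phenotype counts: 3 solid, 1 unmarked
solid: 3 out of 4 → fraction 3/4
Expected count = 3/4 × 344 = 258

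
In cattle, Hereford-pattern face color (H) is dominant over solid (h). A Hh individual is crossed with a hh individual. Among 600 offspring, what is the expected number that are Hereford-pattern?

Punnett square for Hh × hh:
Offspring genotypes: 2 Hh, 2 hh
Hereford-pattern: 2, solid: 2
Hereford-pattern: 2 out of 4 → fraction 1/2
Expected count = 1/2 × 600 = 300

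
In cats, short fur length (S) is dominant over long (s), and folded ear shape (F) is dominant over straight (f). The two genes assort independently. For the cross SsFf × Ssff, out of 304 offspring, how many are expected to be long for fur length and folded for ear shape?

Dihybrid cross SsFf × Ssff — consider each gene separately:
fur length: Ss × Ss → 1 SS, 2 Ss, 1 ss → 3 S_ : 1 ss (out of 4)
ear shape: Ff × ff → 2 Ff, 2 ff → 2 F_ : 2 ff (out of 4)
Looking for: long (ss) and folded (F_)
P(long) = 1/4, P(folded) = 2/4
P(both) = 1/4 × 2/4 = 2/16 = 1/8
Expected count = 1/8 × 304 = 38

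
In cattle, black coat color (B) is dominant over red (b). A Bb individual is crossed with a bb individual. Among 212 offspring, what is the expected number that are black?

Punnett square for Bb × bb:
Offspring genotypes: 2 Bb, 2 bb
black: 2, red: 2
black: 2 out of 4 → fraction 1/2
Expected count = 1/2 × 212 = 106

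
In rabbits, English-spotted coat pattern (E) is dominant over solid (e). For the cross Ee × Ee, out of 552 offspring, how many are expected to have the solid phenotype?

Punnett square for Ee × Ee:
Offspring genotypes: 1 EE, 2 Ee, 1 ee
Total offspring: 4
Count with target: 1
Probability: 1/4
Expected count = 1/4 × 552 = 138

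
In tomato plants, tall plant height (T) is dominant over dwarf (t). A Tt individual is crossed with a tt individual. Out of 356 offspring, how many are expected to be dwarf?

Punnett square for Tt × tt:
Offspring genotypes: 2 Tt, 2 tt
tall: 2, dwarf: 2
dwarf: 2 out of 4 → fraction 1/2
Expected count = 1/2 × 356 = 178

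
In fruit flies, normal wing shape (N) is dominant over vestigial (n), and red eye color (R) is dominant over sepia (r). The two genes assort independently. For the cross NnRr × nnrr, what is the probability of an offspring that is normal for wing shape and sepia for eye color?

Dihybrid cross NnRr × nnrr — consider each gene separately:
wing shape: Nn × nn → 2 Nn, 2 nn → 2 N_ : 2 nn (out of 4)
eye color: Rr × rr → 2 Rr, 2 rr → 2 R_ : 2 rr (out of 4)
Looking for: normal (N_) and sepia (rr)
P(normal) = 2/4, P(sepia) = 2/4
P(both) = 2/4 × 2/4 = 4/16 = 1/4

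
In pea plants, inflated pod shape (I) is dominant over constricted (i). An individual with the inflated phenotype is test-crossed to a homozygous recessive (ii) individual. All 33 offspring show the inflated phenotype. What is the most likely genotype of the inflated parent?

Test cross: ? × ii
All offspring are inflated.
If the unknown parent were heterozygous (Ii), about half of 33 offspring would be constricted; none are. The unknown parent is most likely homozygous dominant (II).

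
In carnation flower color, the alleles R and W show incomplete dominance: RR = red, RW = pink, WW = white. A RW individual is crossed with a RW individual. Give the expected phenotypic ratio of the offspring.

Punnett square for RW × RW:
Offspring genotypes: 1 RR, 2 RW, 1 WW
Phenotype counts: 1 red, 2 pink, 1 white
Ratio: 1 red : 2 pink : 1 white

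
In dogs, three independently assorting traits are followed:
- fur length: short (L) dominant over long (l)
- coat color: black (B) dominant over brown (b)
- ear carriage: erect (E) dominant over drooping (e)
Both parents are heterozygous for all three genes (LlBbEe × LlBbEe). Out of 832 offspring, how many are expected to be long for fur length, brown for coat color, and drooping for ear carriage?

Trihybrid cross: LlBbEe × LlBbEe
Each trait segregates independently with a 3:1 phenotypic ratio, so each gene contributes 3/4 (dominant) or 1/4 (recessive).
Target: long (fur length), brown (coat color), drooping (ear carriage)
Probability = product of independent per-trait probabilities
= 1/4 × 1/4 × 1/4 = 1/64
Expected count = 1/64 × 832 = 13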